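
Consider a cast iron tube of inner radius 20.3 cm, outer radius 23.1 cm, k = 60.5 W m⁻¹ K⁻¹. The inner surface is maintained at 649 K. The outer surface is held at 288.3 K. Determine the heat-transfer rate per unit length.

Q' = 2πk·ΔT/ln(r₂/r₁) = 2π × 60.5 × 360.7 / ln(0.231/0.203) = 1.06×10^6 W/m

Q' = 1060 kW/m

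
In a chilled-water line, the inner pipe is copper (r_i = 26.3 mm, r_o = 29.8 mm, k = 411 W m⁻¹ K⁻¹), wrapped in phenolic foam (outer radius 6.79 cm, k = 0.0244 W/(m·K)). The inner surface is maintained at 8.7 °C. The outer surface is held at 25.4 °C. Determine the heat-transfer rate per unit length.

Treat each layer as a resistance in series:
  R'_copper = ln(0.0298/0.0263)/(2πk) = 0.1249/(2π·411) = 4.838×10^-5 m·K/W
  R'_phenolic foam = ln(0.0679/0.0298)/(2πk) = 0.8235/(2π·0.0244) = 5.372 m·K/W
ΣR = 4.838×10^-5 + 5.372 = 5.372 m·K/W
Q' = ΔT/ΣR = (8.7 °C − 25.4 °C)/5.372 = -3.11 W/m
(Negative Q' ⇒ heat flows inward; heat gain = 3.11 W/m.)

Q' = 3.11 W/m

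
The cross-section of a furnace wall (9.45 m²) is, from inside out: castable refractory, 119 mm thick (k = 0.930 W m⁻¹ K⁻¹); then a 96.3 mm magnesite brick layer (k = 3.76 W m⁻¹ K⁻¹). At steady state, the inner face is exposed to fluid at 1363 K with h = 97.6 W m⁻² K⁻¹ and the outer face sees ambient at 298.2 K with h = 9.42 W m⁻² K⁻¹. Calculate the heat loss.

Treat each layer as a resistance in series:
  R_conv,in = 1/(hA) = 1/(97.6·9.45) = 0.001084 K/W
  R_castable refractory = L/(kA) = 0.119/(0.930·9.45) = 0.01354 K/W
  R_magnesite brick = L/(kA) = 0.0963/(3.76·9.45) = 0.002710 K/W
  R_conv,out = 1/(hA) = 1/(9.42·9.45) = 0.01123 K/W
ΣR = 0.001084 + 0.01354 + 0.002710 + 0.01123 = 0.02856 K/W
Q = ΔT/ΣR = (1363 K − 298.2 K)/0.02856 = 37300 W

Q = 37.3 kW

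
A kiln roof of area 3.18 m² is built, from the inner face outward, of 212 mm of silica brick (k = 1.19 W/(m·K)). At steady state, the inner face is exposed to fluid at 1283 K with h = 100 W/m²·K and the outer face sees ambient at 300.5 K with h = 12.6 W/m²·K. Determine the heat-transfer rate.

Q = 11700 W

Resistance network (inner→outer):
  R_conv,in = 1/(hA) = 1/(100·3.18) = 0.003145 K/W
  R_silica brick = L/(kA) = 0.212/(1.19·3.18) = 0.05602 K/W
  R_conv,out = 1/(hA) = 1/(12.6·3.18) = 0.02496 K/W
ΣR = 0.003145 + 0.05602 + 0.02496 = 0.08413 K/W
Q = ΔT/ΣR = (1283 K − 300.5 K)/0.08413 = 11700 W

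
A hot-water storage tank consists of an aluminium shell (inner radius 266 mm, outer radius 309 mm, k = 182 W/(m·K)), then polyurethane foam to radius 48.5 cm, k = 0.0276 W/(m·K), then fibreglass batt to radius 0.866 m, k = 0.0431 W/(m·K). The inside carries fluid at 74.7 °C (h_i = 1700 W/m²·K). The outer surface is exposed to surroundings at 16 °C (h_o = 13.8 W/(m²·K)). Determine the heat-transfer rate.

Q = 11.6 W

Treat each layer as a resistance in series:
  R_conv,in = 1/(4πr²h) = 1/(4π·0.266²·1700) = 6.616×10^-4 K/W
  R_aluminium = (1/0.266 − 1/0.309)/(4πk) = 0.5232/(4π·182) = 2.287×10^-4 K/W
  R_polyurethane foam = (1/0.309 − 1/0.485)/(4πk) = 1.174/(4π·0.0276) = 3.386 K/W
  R_fibreglass batt = (1/0.485 − 1/0.866)/(4πk) = 0.9071/(4π·0.0431) = 1.675 K/W
  R_conv,out = 1/(4πr²h) = 1/(4π·0.866²·13.8) = 0.007689 K/W
ΣR = 6.616×10^-4 + 2.287×10^-4 + 3.386 + 1.675 + 0.007689 = 5.070 K/W
Q = ΔT/ΣR = (74.7 °C − 16 °C)/5.070 = 11.6 W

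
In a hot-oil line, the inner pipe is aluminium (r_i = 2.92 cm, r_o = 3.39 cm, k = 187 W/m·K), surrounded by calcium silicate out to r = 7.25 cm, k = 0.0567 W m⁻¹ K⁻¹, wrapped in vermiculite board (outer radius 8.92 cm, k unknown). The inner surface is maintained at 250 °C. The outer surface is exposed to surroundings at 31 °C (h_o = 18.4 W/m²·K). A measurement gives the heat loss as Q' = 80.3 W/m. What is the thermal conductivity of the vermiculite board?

ΣR = ΔT/Q' = |250 − 31|/80.3 = 2.727 m·K/W
Known resistances:
  R'_aluminium = ln(0.0339/0.0292)/(2πk) = 0.1492/(2π·187) = 1.270×10^-4 m·K/W
  R'_calcium silicate = ln(0.0725/0.0339)/(2πk) = 0.7602/(2π·0.0567) = 2.134 m·K/W
  R'_conv,out = 1/(2πr h) = 1/(2π·0.0892·18.4) = 0.09697 m·K/W
R_vermiculite board = ΣR − ΣR_known = 2.727 − 2.231 = 0.4960 m·K/W
ln(r₂/r₁)/(2πk) = 0.4960 ⇒ k = 0.2073/(2π·0.4960) = 0.0665 W/m·K

k = 0.0665 W/m·K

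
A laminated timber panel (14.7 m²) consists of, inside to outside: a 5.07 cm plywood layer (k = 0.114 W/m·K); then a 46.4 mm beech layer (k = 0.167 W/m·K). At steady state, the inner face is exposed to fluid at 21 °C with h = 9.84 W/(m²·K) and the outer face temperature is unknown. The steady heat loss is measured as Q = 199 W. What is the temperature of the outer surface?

Sum the resistances:
  R_conv,in = 1/(hA) = 1/(9.84·14.7) = 0.006913 K/W
  R_plywood = L/(kA) = 0.0507/(0.114·14.7) = 0.03025 K/W
  R_beech = L/(kA) = 0.0464/(0.167·14.7) = 0.01890 K/W
ΣR = 0.05607 K/W
ΔT = Q·ΣR = 199 × 0.05607 = 11.16 K
Heat flows outward, so T_out = T_in − ΔT = 21 − 11.16 = 9.84 °C

T_out = 9.84 °C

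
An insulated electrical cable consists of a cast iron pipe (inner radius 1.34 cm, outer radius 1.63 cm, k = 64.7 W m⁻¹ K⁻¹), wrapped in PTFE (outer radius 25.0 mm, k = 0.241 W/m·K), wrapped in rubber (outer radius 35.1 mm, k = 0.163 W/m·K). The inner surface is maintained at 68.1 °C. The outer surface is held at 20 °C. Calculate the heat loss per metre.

Q' = 78.3 W/m

Treat each layer as a resistance in series:
  R'_cast iron = ln(0.0163/0.0134)/(2πk) = 0.1959/(2π·64.7) = 4.819×10^-4 m·K/W
  R'_PTFE = ln(0.0250/0.0163)/(2πk) = 0.4277/(2π·0.241) = 0.2825 m·K/W
  R'_rubber = ln(0.0351/0.0250)/(2πk) = 0.3393/(2π·0.163) = 0.3313 m·K/W
ΣR = 4.819×10^-4 + 0.2825 + 0.3313 = 0.6143 m·K/W
Q' = ΔT/ΣR = (68.1 °C − 20 °C)/0.6143 = 78.3 W/m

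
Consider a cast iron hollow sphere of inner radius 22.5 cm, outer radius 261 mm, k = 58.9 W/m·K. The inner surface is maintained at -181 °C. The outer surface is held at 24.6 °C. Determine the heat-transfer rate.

Q = 248 kW

Q = 4πk·ΔT/(1/r₁ − 1/r₂) = 4π × 58.9 × 205.6 / (1/0.225 − 1/0.261) = 2.48×10^5 W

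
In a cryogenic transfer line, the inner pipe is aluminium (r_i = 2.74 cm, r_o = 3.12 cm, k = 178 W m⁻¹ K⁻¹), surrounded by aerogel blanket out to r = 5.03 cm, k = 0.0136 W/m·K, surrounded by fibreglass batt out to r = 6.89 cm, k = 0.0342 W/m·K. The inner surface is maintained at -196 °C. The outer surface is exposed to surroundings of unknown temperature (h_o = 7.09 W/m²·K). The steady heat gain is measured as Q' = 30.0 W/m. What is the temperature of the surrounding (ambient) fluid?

T_out = 25.4 °C

Sum the resistances:
  R'_aluminium = ln(0.0312/0.0274)/(2πk) = 0.1299/(2π·178) = 1.161×10^-4 m·K/W
  R'_aerogel blanket = ln(0.0503/0.0312)/(2πk) = 0.4776/(2π·0.0136) = 5.589 m·K/W
  R'_fibreglass batt = ln(0.0689/0.0503)/(2πk) = 0.3147/(2π·0.0342) = 1.464 m·K/W
  R'_conv,out = 1/(2πr h) = 1/(2π·0.0689·7.09) = 0.3258 m·K/W
ΣR = 7.379 m·K/W
ΔT = Q'·ΣR = 30.0 × 7.379 = 221.4 K
Heat flows inward, so T_out = T_in + ΔT = -196 + 221.4 = 25.4 °C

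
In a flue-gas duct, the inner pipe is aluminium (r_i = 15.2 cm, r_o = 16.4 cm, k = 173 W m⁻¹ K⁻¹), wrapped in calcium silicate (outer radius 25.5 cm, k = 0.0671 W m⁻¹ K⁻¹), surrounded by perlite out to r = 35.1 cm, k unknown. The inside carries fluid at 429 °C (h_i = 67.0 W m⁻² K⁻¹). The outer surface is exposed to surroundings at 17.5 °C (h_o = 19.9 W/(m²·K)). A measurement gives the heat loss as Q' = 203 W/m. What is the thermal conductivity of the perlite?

ΣR = ΔT/Q' = |429 − 17.5|/203 = 2.027 m·K/W
Known resistances:
  R'_conv,in = 1/(2πr h) = 1/(2π·0.152·67.0) = 0.01563 m·K/W
  R'_aluminium = ln(0.164/0.152)/(2πk) = 0.07599/(2π·173) = 6.990×10^-5 m·K/W
  R'_calcium silicate = ln(0.255/0.164)/(2πk) = 0.4414/(2π·0.0671) = 1.047 m·K/W
  R'_conv,out = 1/(2πr h) = 1/(2π·0.351·19.9) = 0.02279 m·K/W
R_perlite = ΣR − ΣR_known = 2.027 − 1.085 = 0.9420 m·K/W
ln(r₂/r₁)/(2πk) = 0.9420 ⇒ k = 0.3195/(2π·0.9420) = 0.0540 W/m·K

k = 0.0540 W/m·K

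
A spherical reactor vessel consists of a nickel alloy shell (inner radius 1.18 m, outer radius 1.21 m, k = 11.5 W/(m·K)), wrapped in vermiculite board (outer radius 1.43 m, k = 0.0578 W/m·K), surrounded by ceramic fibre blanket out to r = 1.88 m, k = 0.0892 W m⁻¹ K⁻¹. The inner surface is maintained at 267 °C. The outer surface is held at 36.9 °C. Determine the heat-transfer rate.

Treat each layer as a resistance in series:
  R_nickel alloy = (1/1.18 − 1/1.21)/(4πk) = 0.02101/(4π·11.5) = 1.454×10^-4 K/W
  R_vermiculite board = (1/1.21 − 1/1.43)/(4πk) = 0.1271/(4π·0.0578) = 0.1751 K/W
  R_ceramic fibre blanket = (1/1.43 − 1/1.88)/(4πk) = 0.1674/(4π·0.0892) = 0.1493 K/W
ΣR = 1.454×10^-4 + 0.1751 + 0.1493 = 0.3245 K/W
Q = ΔT/ΣR = (267 °C − 36.9 °C)/0.3245 = 709 W

Q = 709 W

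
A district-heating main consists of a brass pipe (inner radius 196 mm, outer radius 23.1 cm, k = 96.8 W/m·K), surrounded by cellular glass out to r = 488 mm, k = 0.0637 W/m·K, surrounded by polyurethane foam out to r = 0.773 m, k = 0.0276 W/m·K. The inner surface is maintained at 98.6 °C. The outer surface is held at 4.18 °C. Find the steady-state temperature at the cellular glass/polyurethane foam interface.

T = 59.6 °C

Resistance network (inner→outer):
  R'_brass = ln(0.231/0.196)/(2πk) = 0.1643/(2π·96.8) = 2.701×10^-4 m·K/W
  R'_cellular glass = ln(0.488/0.231)/(2πk) = 0.7479/(2π·0.0637) = 1.869 m·K/W
  R'_polyurethane foam = ln(0.773/0.488)/(2πk) = 0.4600/(2π·0.0276) = 2.652 m·K/W
ΣR = 2.701×10^-4 + 1.869 + 2.652 = 4.521 m·K/W
Q' = ΔT/ΣR = (98.6 °C − 4.18 °C)/4.521 = 20.88 W/m
From the inner boundary to the cellular glass/polyurethane foam interface, ΣR_partial = 1.869 m·K/W.
T_interface = T_in − Q'·ΣR_partial = 98.6 °C − (20.88)(1.869) = 59.6 °C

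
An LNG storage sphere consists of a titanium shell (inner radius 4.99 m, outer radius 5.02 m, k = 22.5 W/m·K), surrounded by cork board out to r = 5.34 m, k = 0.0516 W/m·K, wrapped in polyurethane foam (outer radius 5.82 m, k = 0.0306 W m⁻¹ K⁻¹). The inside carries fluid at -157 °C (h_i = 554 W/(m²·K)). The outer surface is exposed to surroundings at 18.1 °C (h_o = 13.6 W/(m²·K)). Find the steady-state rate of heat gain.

Treat each layer as a resistance in series:
  R_conv,in = 1/(4πr²h) = 1/(4π·4.99²·554) = 5.769×10^-6 K/W
  R_titanium = (1/4.99 − 1/5.02)/(4πk) = 0.001198/(4π·22.5) = 4.236×10^-6 K/W
  R_cork board = (1/5.02 − 1/5.34)/(4πk) = 0.01194/(4π·0.0516) = 0.01841 K/W
  R_polyurethane foam = (1/5.34 − 1/5.82)/(4πk) = 0.01544/(4π·0.0306) = 0.04016 K/W
  R_conv,out = 1/(4πr²h) = 1/(4π·5.82²·13.6) = 1.727×10^-4 K/W
ΣR = 5.769×10^-6 + 4.236×10^-6 + 0.01841 + 0.04016 + 1.727×10^-4 = 0.05875 K/W
Q = ΔT/ΣR = (-157 °C − 18.1 °C)/0.05875 = -2980 W
(Negative Q ⇒ heat flows inward; heat gain = 2980 W.)

Q = 2980 W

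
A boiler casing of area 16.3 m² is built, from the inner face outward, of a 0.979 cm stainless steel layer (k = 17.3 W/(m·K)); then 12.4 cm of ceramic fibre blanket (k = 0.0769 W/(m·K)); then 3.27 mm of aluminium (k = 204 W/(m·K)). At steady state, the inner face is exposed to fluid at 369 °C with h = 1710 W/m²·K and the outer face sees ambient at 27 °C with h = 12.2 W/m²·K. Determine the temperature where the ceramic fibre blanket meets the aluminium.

Resistance network (inner→outer):
  R_conv,in = 1/(hA) = 1/(1710·16.3) = 3.588×10^-5 K/W
  R_stainless steel = L/(kA) = 0.00979/(17.3·16.3) = 3.472×10^-5 K/W
  R_ceramic fibre blanket = L/(kA) = 0.124/(0.0769·16.3) = 0.09893 K/W
  R_aluminium = L/(kA) = 0.00327/(204·16.3) = 9.834×10^-7 K/W
  R_conv,out = 1/(hA) = 1/(12.2·16.3) = 0.005029 K/W
ΣR = 3.588×10^-5 + 3.472×10^-5 + 0.09893 + 9.834×10^-7 + 0.005029 = 0.1040 K/W
Q = ΔT/ΣR = (369 °C − 27 °C)/0.1040 = 3288 W
From the inner boundary to the ceramic fibre blanket/aluminium interface, ΣR_partial = 0.09900 K/W.
T_interface = T_in − Q·ΣR_partial = 369 °C − (3288)(0.09900) = 43.5 °C

T = 43.5 °C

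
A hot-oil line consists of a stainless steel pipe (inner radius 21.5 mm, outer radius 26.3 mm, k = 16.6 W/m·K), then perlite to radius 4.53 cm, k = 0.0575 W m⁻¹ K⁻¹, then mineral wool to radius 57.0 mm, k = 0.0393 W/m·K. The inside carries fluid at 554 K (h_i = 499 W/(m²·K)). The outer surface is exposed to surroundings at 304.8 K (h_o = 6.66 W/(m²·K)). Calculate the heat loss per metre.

Series thermal resistances, inner to outer:
  R'_conv,in = 1/(2πr h) = 1/(2π·0.0215·499) = 0.01483 m·K/W
  R'_stainless steel = ln(0.0263/0.0215)/(2πk) = 0.2015/(2π·16.6) = 0.001932 m·K/W
  R'_perlite = ln(0.0453/0.0263)/(2πk) = 0.5437/(2π·0.0575) = 1.505 m·K/W
  R'_mineral wool = ln(0.0570/0.0453)/(2πk) = 0.2297/(2π·0.0393) = 0.9304 m·K/W
  R'_conv,out = 1/(2πr h) = 1/(2π·0.0570·6.66) = 0.4192 m·K/W
ΣR = 0.01483 + 0.001932 + 1.505 + 0.9304 + 0.4192 = 2.871 m·K/W
Q' = ΔT/ΣR = (554 K − 304.8 K)/2.871 = 86.8 W/m

Q' = 86.8 W/m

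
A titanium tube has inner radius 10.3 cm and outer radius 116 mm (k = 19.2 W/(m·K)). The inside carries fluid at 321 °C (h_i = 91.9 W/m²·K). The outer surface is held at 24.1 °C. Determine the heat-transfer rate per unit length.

Treat each layer as a resistance in series:
  R'_conv,in = 1/(2πr h) = 1/(2π·0.103·91.9) = 0.01681 m·K/W
  R'_titanium = ln(0.116/0.103)/(2πk) = 0.1189/(2π·19.2) = 9.853×10^-4 m·K/W
ΣR = 0.01681 + 9.853×10^-4 = 0.01780 m·K/W
Q' = ΔT/ΣR = (321 °C − 24.1 °C)/0.01780 = 16700 W/m

Q' = 16.7 kW/m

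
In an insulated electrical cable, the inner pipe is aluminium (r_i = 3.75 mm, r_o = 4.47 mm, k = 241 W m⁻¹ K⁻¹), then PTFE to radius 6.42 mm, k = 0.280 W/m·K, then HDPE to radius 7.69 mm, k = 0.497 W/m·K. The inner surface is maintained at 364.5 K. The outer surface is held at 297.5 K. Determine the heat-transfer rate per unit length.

Q' = 254 W/m

Resistance network (inner→outer):
  R'_aluminium = ln(0.00447/0.00375)/(2πk) = 0.1756/(2π·241) = 1.160×10^-4 m·K/W
  R'_PTFE = ln(0.00642/0.00447)/(2πk) = 0.3620/(2π·0.280) = 0.2058 m·K/W
  R'_HDPE = ln(0.00769/0.00642)/(2πk) = 0.1805/(2π·0.497) = 0.05780 m·K/W
ΣR = 1.160×10^-4 + 0.2058 + 0.05780 = 0.2637 m·K/W
Q' = ΔT/ΣR = (364.5 K − 297.5 K)/0.2637 = 254 W/m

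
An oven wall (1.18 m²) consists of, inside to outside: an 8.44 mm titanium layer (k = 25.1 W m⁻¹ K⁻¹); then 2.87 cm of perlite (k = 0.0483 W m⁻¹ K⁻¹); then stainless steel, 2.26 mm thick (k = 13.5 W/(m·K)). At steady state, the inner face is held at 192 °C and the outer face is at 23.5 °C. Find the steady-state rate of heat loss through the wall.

Q = 334 W

Resistance network (inner→outer):
  R_titanium = L/(kA) = 0.00844/(25.1·1.18) = 2.850×10^-4 K/W
  R_perlite = L/(kA) = 0.0287/(0.0483·1.18) = 0.5036 K/W
  R_stainless steel = L/(kA) = 0.00226/(13.5·1.18) = 1.419×10^-4 K/W
ΣR = 2.850×10^-4 + 0.5036 + 1.419×10^-4 = 0.5040 K/W
Q = ΔT/ΣR = (192 °C − 23.5 °C)/0.5040 = 334 W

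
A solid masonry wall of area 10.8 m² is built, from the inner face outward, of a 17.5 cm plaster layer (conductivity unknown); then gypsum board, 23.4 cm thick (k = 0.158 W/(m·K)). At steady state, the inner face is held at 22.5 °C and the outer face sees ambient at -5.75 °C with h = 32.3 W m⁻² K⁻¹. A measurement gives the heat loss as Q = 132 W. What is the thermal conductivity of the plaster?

ΣR = ΔT/Q = |22.5 − -5.75|/132 = 0.2140 K/W
Known resistances:
  R_gypsum board = L/(kA) = 0.234/(0.158·10.8) = 0.1371 K/W
  R_conv,out = 1/(hA) = 1/(32.3·10.8) = 0.002867 K/W
R_plaster = ΣR − ΣR_known = 0.2140 − 0.1400 = 0.07400 K/W
L/(kA) = 0.07400 ⇒ k = 0.175/(0.07400·10.8) = 0.219 W/m·K

k = 0.219 W/m·K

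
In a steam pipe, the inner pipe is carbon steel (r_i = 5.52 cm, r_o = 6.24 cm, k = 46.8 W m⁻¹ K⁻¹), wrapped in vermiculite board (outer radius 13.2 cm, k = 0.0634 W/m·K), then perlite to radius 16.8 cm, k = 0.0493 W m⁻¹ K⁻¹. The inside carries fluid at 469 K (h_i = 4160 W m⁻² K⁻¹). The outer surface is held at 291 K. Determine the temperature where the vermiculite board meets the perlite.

T = 343.1 K

Treat each layer as a resistance in series:
  R'_conv,in = 1/(2πr h) = 1/(2π·0.0552·4160) = 6.931×10^-4 m·K/W
  R'_carbon steel = ln(0.0624/0.0552)/(2πk) = 0.1226/(2π·46.8) = 4.169×10^-4 m·K/W
  R'_vermiculite board = ln(0.132/0.0624)/(2πk) = 0.7492/(2π·0.0634) = 1.881 m·K/W
  R'_perlite = ln(0.168/0.132)/(2πk) = 0.2412/(2π·0.0493) = 0.7785 m·K/W
ΣR = 6.931×10^-4 + 4.169×10^-4 + 1.881 + 0.7785 = 2.661 m·K/W
Q' = ΔT/ΣR = (469 K − 291 K)/2.661 = 66.89 W/m
From the inner boundary to the vermiculite board/perlite interface, ΣR_partial = 1.882 m·K/W.
T_interface = T_in − Q'·ΣR_partial = 469 K − (66.89)(1.882) = 343.1 K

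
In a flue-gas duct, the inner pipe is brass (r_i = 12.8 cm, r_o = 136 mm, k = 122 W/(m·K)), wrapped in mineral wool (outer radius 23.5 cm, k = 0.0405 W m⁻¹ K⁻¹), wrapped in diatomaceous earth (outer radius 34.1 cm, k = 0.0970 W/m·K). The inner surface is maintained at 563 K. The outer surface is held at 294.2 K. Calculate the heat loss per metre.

Q' = 97.4 W/m

Resistance network (inner→outer):
  R'_brass = ln(0.136/0.128)/(2πk) = 0.06062/(2π·122) = 7.909×10^-5 m·K/W
  R'_mineral wool = ln(0.235/0.136)/(2πk) = 0.5469/(2π·0.0405) = 2.149 m·K/W
  R'_diatomaceous earth = ln(0.341/0.235)/(2πk) = 0.3723/(2π·0.0970) = 0.6109 m·K/W
ΣR = 7.909×10^-5 + 2.149 + 0.6109 = 2.760 m·K/W
Q' = ΔT/ΣR = (563 K − 294.2 K)/2.760 = 97.4 W/m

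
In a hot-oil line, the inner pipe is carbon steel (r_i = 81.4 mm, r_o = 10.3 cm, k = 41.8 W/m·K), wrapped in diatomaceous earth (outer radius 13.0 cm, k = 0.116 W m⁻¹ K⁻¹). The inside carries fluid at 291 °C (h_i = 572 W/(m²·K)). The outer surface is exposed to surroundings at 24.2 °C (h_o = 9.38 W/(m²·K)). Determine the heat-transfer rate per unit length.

Q' = 587 W/m

Resistance network (inner→outer):
  R'_conv,in = 1/(2πr h) = 1/(2π·0.0814·572) = 0.003418 m·K/W
  R'_carbon steel = ln(0.103/0.0814)/(2πk) = 0.2354/(2π·41.8) = 8.961×10^-4 m·K/W
  R'_diatomaceous earth = ln(0.130/0.103)/(2πk) = 0.2328/(2π·0.116) = 0.3194 m·K/W
  R'_conv,out = 1/(2πr h) = 1/(2π·0.130·9.38) = 0.1305 m·K/W
ΣR = 0.003418 + 8.961×10^-4 + 0.3194 + 0.1305 = 0.4542 m·K/W
Q' = ΔT/ΣR = (291 °C − 24.2 °C)/0.4542 = 587 W/m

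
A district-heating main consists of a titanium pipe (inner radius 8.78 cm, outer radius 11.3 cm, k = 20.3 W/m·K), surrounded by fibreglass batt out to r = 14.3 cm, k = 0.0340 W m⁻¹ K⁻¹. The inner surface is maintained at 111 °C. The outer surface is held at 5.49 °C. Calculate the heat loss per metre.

Q' = 95.6 W/m

Resistance network (inner→outer):
  R'_titanium = ln(0.113/0.0878)/(2πk) = 0.2523/(2π·20.3) = 0.001978 m·K/W
  R'_fibreglass batt = ln(0.143/0.113)/(2πk) = 0.2355/(2π·0.0340) = 1.102 m·K/W
ΣR = 0.001978 + 1.102 = 1.104 m·K/W
Q' = ΔT/ΣR = (111 °C − 5.49 °C)/1.104 = 95.6 W/m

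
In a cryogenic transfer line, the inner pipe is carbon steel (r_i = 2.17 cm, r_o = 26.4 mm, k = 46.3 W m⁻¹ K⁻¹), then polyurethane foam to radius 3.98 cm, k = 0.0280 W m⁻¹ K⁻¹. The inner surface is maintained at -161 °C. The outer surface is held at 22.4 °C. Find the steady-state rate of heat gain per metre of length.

Resistance network (inner→outer):
  R'_carbon steel = ln(0.0264/0.0217)/(2πk) = 0.1961/(2π·46.3) = 6.739×10^-4 m·K/W
  R'_polyurethane foam = ln(0.0398/0.0264)/(2πk) = 0.4105/(2π·0.0280) = 2.333 m·K/W
ΣR = 6.739×10^-4 + 2.333 = 2.334 m·K/W
Q' = ΔT/ΣR = (-161 °C − 22.4 °C)/2.334 = -78.6 W/m
(Negative Q' ⇒ heat flows inward; heat gain = 78.6 W/m.)

Q' = 78.6 W/m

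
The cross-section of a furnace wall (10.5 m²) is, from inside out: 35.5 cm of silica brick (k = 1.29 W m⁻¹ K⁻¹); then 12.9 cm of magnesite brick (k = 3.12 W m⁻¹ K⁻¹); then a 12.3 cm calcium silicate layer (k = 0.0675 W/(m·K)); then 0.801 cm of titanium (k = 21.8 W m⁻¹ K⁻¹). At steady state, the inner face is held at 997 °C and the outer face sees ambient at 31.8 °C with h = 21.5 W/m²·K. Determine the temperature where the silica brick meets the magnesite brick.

Resistance network (inner→outer):
  R_silica brick = L/(kA) = 0.355/(1.29·10.5) = 0.02621 K/W
  R_magnesite brick = L/(kA) = 0.129/(3.12·10.5) = 0.003938 K/W
  R_calcium silicate = L/(kA) = 0.123/(0.0675·10.5) = 0.1735 K/W
  R_titanium = L/(kA) = 0.00801/(21.8·10.5) = 3.499×10^-5 K/W
  R_conv,out = 1/(hA) = 1/(21.5·10.5) = 0.004430 K/W
ΣR = 0.02621 + 0.003938 + 0.1735 + 3.499×10^-5 + 0.004430 = 0.2081 K/W
Q = ΔT/ΣR = (997 °C − 31.8 °C)/0.2081 = 4638 W
From the inner boundary to the silica brick/magnesite brick interface, ΣR_partial = 0.02621 K/W.
T_interface = T_in − Q·ΣR_partial = 997 °C − (4638)(0.02621) = 875 °C

T = 875 °C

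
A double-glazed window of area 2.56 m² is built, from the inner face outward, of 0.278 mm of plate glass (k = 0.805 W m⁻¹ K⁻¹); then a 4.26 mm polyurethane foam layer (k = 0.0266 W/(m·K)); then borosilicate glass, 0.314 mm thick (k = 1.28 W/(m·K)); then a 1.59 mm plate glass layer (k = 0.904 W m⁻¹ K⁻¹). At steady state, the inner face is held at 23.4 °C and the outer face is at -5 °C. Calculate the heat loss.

Q = 447 W

Resistance network (inner→outer):
  R_plate glass = L/(kA) = 2.78×10^-4/(0.805·2.56) = 1.349×10^-4 K/W
  R_polyurethane foam = L/(kA) = 0.00426/(0.0266·2.56) = 0.06256 K/W
  R_borosilicate glass = L/(kA) = 3.14×10^-4/(1.28·2.56) = 9.583×10^-5 K/W
  R_plate glass = L/(kA) = 0.00159/(0.904·2.56) = 6.871×10^-4 K/W
ΣR = 1.349×10^-4 + 0.06256 + 9.583×10^-5 + 6.871×10^-4 = 0.06348 K/W
Q = ΔT/ΣR = (23.4 °C − -5 °C)/0.06348 = 447 W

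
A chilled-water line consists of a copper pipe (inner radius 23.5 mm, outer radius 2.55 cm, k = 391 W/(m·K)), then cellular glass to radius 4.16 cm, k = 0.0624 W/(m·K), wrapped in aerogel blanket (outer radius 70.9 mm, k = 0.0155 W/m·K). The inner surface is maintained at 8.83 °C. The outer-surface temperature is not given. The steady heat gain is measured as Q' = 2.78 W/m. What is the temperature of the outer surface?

Series resistances:
  R'_copper = ln(0.0255/0.0235)/(2πk) = 0.08168/(2π·391) = 3.325×10^-5 m·K/W
  R'_cellular glass = ln(0.0416/0.0255)/(2πk) = 0.4894/(2π·0.0624) = 1.248 m·K/W
  R'_aerogel blanket = ln(0.0709/0.0416)/(2πk) = 0.5332/(2π·0.0155) = 5.475 m·K/W
ΣR = 6.723 m·K/W
ΔT = Q'·ΣR = 2.78 × 6.723 = 18.69 K
Heat flows inward, so T_out = T_in + ΔT = 8.83 + 18.69 = 27.5 °C

T_out = 27.5 °C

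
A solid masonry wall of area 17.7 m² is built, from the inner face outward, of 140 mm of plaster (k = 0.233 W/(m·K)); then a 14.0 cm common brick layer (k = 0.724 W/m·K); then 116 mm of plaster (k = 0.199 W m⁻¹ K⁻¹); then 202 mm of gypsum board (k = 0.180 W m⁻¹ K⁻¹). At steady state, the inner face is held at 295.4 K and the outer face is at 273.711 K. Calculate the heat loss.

Q = 154 W

Resistance network (inner→outer):
  R_plaster = L/(kA) = 0.140/(0.233·17.7) = 0.03395 K/W
  R_common brick = L/(kA) = 0.140/(0.724·17.7) = 0.01092 K/W
  R_plaster = L/(kA) = 0.116/(0.199·17.7) = 0.03293 K/W
  R_gypsum board = L/(kA) = 0.202/(0.180·17.7) = 0.06340 K/W
ΣR = 0.03395 + 0.01092 + 0.03293 + 0.06340 = 0.1412 K/W
Q = ΔT/ΣR = (295.4 K − 273.711 K)/0.1412 = 154 W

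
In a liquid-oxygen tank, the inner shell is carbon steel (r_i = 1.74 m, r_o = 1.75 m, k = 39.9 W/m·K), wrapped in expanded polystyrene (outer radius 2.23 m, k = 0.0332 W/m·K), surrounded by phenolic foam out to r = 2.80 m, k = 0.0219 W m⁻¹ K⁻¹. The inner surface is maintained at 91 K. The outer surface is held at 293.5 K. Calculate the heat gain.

Q = 323 W

Series thermal resistances, inner to outer:
  R_carbon steel = (1/1.74 − 1/1.75)/(4πk) = 0.003284/(4π·39.9) = 6.550×10^-6 K/W
  R_expanded polystyrene = (1/1.75 − 1/2.23)/(4πk) = 0.1230/(4π·0.0332) = 0.2948 K/W
  R_phenolic foam = (1/2.23 − 1/2.80)/(4πk) = 0.09129/(4π·0.0219) = 0.3317 K/W
ΣR = 6.550×10^-6 + 0.2948 + 0.3317 = 0.6265 K/W
Q = ΔT/ΣR = (91 K − 293.5 K)/0.6265 = -323 W
(Negative Q ⇒ heat flows inward; heat gain = 323 W.)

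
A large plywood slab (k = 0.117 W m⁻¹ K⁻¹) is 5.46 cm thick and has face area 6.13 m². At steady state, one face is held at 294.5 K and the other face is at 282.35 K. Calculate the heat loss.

Q = 160 W

Q = kA·ΔT/L = 0.117 × 6.13 × |294.5 K − 282.35 K| / 0.0546 = 160 W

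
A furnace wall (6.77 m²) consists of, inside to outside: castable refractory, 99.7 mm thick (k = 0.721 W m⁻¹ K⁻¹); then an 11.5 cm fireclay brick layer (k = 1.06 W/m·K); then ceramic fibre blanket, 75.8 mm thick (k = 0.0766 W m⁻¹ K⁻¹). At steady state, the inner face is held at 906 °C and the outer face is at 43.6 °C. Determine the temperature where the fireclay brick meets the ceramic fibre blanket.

T = 734 °C

Series thermal resistances, inner to outer:
  R_castable refractory = L/(kA) = 0.0997/(0.721·6.77) = 0.02043 K/W
  R_fireclay brick = L/(kA) = 0.115/(1.06·6.77) = 0.01603 K/W
  R_ceramic fibre blanket = L/(kA) = 0.0758/(0.0766·6.77) = 0.1462 K/W
ΣR = 0.02043 + 0.01603 + 0.1462 = 0.1827 K/W
Q = ΔT/ΣR = (906 °C − 43.6 °C)/0.1827 = 4720 W
From the inner boundary to the fireclay brick/ceramic fibre blanket interface, ΣR_partial = 0.03646 K/W.
T_interface = T_in − Q·ΣR_partial = 906 °C − (4720)(0.03646) = 734 °C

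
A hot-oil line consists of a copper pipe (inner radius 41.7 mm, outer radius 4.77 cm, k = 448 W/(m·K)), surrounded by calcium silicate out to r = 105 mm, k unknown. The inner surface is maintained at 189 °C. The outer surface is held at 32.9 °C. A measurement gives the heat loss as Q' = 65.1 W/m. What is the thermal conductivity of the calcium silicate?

k = 0.0524 W/m·K

ΣR = ΔT/Q' = |189 − 32.9|/65.1 = 2.398 m·K/W
Known resistances:
  R'_copper = ln(0.0477/0.0417)/(2πk) = 0.1344/(2π·448) = 4.776×10^-5 m·K/W
R_calcium silicate = ΣR − ΣR_known = 2.398 − 4.776×10^-5 = 2.398 m·K/W
ln(r₂/r₁)/(2πk) = 2.398 ⇒ k = 0.7890/(2π·2.398) = 0.0524 W/m·K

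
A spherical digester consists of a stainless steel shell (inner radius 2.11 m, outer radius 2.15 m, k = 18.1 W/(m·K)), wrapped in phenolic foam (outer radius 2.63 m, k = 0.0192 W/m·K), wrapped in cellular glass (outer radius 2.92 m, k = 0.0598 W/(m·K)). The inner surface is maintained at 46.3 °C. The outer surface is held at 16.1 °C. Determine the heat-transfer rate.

Q = 75.1 W

Treat each layer as a resistance in series:
  R_stainless steel = (1/2.11 − 1/2.15)/(4πk) = 0.008817/(4π·18.1) = 3.877×10^-5 K/W
  R_phenolic foam = (1/2.15 − 1/2.63)/(4πk) = 0.08489/(4π·0.0192) = 0.3518 K/W
  R_cellular glass = (1/2.63 − 1/2.92)/(4πk) = 0.03776/(4π·0.0598) = 0.05025 K/W
ΣR = 3.877×10^-5 + 0.3518 + 0.05025 = 0.4021 K/W
Q = ΔT/ΣR = (46.3 °C − 16.1 °C)/0.4021 = 75.1 W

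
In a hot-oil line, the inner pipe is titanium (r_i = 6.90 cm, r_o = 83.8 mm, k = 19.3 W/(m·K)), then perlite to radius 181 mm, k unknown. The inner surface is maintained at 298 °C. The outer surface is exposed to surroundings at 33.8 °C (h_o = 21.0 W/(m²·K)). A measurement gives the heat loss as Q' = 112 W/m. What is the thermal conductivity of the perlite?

k = 0.0529 W/m·K

ΣR = ΔT/Q' = |298 − 33.8|/112 = 2.359 m·K/W
Known resistances:
  R'_titanium = ln(0.0838/0.0690)/(2πk) = 0.1943/(2π·19.3) = 0.001602 m·K/W
  R'_conv,out = 1/(2πr h) = 1/(2π·0.181·21.0) = 0.04187 m·K/W
R_perlite = ΣR − ΣR_known = 2.359 − 0.04347 = 2.316 m·K/W
ln(r₂/r₁)/(2πk) = 2.316 ⇒ k = 0.7701/(2π·2.316) = 0.0529 W/m·K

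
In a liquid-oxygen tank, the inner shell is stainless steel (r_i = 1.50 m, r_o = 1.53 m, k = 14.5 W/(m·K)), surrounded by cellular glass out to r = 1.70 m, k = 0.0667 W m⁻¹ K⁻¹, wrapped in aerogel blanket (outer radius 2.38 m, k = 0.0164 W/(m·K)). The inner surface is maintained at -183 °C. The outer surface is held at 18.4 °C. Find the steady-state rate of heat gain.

Q = 225 W

Series thermal resistances, inner to outer:
  R_stainless steel = (1/1.50 − 1/1.53)/(4πk) = 0.01307/(4π·14.5) = 7.174×10^-5 K/W
  R_cellular glass = (1/1.53 − 1/1.70)/(4πk) = 0.06536/(4π·0.0667) = 0.07798 K/W
  R_aerogel blanket = (1/1.70 − 1/2.38)/(4πk) = 0.1681/(4π·0.0164) = 0.8155 K/W
ΣR = 7.174×10^-5 + 0.07798 + 0.8155 = 0.8936 K/W
Q = ΔT/ΣR = (-183 °C − 18.4 °C)/0.8936 = -225 W
(Negative Q ⇒ heat flows inward; heat gain = 225 W.)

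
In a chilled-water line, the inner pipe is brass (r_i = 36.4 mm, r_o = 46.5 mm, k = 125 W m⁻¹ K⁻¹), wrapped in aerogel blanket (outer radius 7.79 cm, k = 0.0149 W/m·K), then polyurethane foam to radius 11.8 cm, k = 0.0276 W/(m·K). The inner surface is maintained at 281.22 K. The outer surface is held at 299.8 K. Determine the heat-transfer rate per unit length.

Series thermal resistances, inner to outer:
  R'_brass = ln(0.0465/0.0364)/(2πk) = 0.2449/(2π·125) = 3.118×10^-4 m·K/W
  R'_aerogel blanket = ln(0.0779/0.0465)/(2πk) = 0.5160/(2π·0.0149) = 5.511 m·K/W
  R'_polyurethane foam = ln(0.118/0.0779)/(2πk) = 0.4153/(2π·0.0276) = 2.395 m·K/W
ΣR = 3.118×10^-4 + 5.511 + 2.395 = 7.906 m·K/W
Q' = ΔT/ΣR = (281.22 K − 299.8 K)/7.906 = -2.35 W/m
(Negative Q' ⇒ heat flows inward; heat gain = 2.35 W/m.)

Q' = 2.35 W/m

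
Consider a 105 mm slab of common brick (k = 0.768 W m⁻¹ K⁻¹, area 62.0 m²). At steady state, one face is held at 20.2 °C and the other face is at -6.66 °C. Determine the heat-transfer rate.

Q = kA·ΔT/L = 0.768 × 62.0 × |20.2 °C − -6.66 °C| / 0.105 = 12200 W

Q = 12200 W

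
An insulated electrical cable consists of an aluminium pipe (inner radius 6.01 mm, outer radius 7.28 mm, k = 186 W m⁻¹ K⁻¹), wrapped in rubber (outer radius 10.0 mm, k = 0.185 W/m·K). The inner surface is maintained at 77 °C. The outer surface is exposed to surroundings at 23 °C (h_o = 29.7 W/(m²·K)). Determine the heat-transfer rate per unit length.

Resistance network (inner→outer):
  R'_aluminium = ln(0.00728/0.00601)/(2πk) = 0.1917/(2π·186) = 1.640×10^-4 m·K/W
  R'_rubber = ln(0.0100/0.00728)/(2πk) = 0.3175/(2π·0.185) = 0.2731 m·K/W
  R'_conv,out = 1/(2πr h) = 1/(2π·0.0100·29.7) = 0.5359 m·K/W
ΣR = 1.640×10^-4 + 0.2731 + 0.5359 = 0.8092 m·K/W
Q' = ΔT/ΣR = (77 °C − 23 °C)/0.8092 = 66.7 W/m

Q' = 66.7 W/m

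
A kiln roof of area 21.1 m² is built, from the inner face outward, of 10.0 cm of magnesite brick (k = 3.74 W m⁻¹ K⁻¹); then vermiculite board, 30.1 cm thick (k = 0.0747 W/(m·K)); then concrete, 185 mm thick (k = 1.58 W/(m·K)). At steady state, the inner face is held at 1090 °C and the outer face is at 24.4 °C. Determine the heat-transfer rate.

Q = 5.39 kW

Resistance network (inner→outer):
  R_magnesite brick = L/(kA) = 0.100/(3.74·21.1) = 0.001267 K/W
  R_vermiculite board = L/(kA) = 0.301/(0.0747·21.1) = 0.1910 K/W
  R_concrete = L/(kA) = 0.185/(1.58·21.1) = 0.005549 K/W
ΣR = 0.001267 + 0.1910 + 0.005549 = 0.1978 K/W
Q = ΔT/ΣR = (1090 °C − 24.4 °C)/0.1978 = 5390 W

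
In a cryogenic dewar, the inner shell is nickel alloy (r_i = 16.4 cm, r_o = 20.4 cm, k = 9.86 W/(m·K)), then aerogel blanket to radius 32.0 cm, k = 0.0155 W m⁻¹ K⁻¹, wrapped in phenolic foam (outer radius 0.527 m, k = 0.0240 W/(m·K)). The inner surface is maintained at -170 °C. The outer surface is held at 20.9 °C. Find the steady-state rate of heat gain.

Series thermal resistances, inner to outer:
  R_nickel alloy = (1/0.164 − 1/0.204)/(4πk) = 1.196/(4π·9.86) = 0.009649 K/W
  R_aerogel blanket = (1/0.204 − 1/0.320)/(4πk) = 1.777/(4π·0.0155) = 9.123 K/W
  R_phenolic foam = (1/0.320 − 1/0.527)/(4πk) = 1.227/(4π·0.0240) = 4.070 K/W
ΣR = 0.009649 + 9.123 + 4.070 = 13.20 K/W
Q = ΔT/ΣR = (-170 °C − 20.9 °C)/13.20 = -14.5 W
(Negative Q ⇒ heat flows inward; heat gain = 14.5 W.)

Q = 14.5 W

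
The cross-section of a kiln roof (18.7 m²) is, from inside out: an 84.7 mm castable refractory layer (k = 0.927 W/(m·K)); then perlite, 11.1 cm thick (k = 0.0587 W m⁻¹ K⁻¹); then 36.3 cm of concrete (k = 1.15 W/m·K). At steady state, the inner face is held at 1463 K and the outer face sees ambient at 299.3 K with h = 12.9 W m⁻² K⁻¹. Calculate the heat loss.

Treat each layer as a resistance in series:
  R_castable refractory = L/(kA) = 0.0847/(0.927·18.7) = 0.004886 K/W
  R_perlite = L/(kA) = 0.111/(0.0587·18.7) = 0.1011 K/W
  R_concrete = L/(kA) = 0.363/(1.15·18.7) = 0.01688 K/W
  R_conv,out = 1/(hA) = 1/(12.9·18.7) = 0.004145 K/W
ΣR = 0.004886 + 0.1011 + 0.01688 + 0.004145 = 0.1270 K/W
Q = ΔT/ΣR = (1463 K − 299.3 K)/0.1270 = 9160 W

Q = 9160 W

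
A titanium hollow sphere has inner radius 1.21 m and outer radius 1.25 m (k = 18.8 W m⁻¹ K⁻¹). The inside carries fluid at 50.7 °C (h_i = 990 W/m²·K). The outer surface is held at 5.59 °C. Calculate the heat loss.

Resistance network (inner→outer):
  R_conv,in = 1/(4πr²h) = 1/(4π·1.21²·990) = 5.490×10^-5 K/W
  R_titanium = (1/1.21 − 1/1.25)/(4πk) = 0.02645/(4π·18.8) = 1.119×10^-4 K/W
ΣR = 5.490×10^-5 + 1.119×10^-4 = 1.668×10^-4 K/W
Q = ΔT/ΣR = (50.7 °C − 5.59 °C)/1.668×10^-4 = 2.70×10^5 W

Q = 270 kW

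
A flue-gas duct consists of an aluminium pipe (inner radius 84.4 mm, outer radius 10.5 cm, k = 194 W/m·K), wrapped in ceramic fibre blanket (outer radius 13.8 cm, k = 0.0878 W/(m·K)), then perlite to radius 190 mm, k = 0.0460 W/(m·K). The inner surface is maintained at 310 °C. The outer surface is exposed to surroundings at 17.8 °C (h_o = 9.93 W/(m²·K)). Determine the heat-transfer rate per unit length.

Series thermal resistances, inner to outer:
  R'_aluminium = ln(0.105/0.0844)/(2πk) = 0.2184/(2π·194) = 1.792×10^-4 m·K/W
  R'_ceramic fibre blanket = ln(0.138/0.105)/(2πk) = 0.2733/(2π·0.0878) = 0.4954 m·K/W
  R'_perlite = ln(0.190/0.138)/(2πk) = 0.3198/(2π·0.0460) = 1.106 m·K/W
  R'_conv,out = 1/(2πr h) = 1/(2π·0.190·9.93) = 0.08436 m·K/W
ΣR = 1.792×10^-4 + 0.4954 + 1.106 + 0.08436 = 1.686 m·K/W
Q' = ΔT/ΣR = (310 °C − 17.8 °C)/1.686 = 173 W/m

Q' = 173 W/m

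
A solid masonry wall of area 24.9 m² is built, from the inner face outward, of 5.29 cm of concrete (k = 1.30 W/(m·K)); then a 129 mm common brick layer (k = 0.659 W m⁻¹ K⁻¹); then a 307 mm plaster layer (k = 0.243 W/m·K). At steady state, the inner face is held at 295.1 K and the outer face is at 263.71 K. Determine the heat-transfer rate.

Resistance network (inner→outer):
  R_concrete = L/(kA) = 0.0529/(1.30·24.9) = 0.001634 K/W
  R_common brick = L/(kA) = 0.129/(0.659·24.9) = 0.007861 K/W
  R_plaster = L/(kA) = 0.307/(0.243·24.9) = 0.05074 K/W
ΣR = 0.001634 + 0.007861 + 0.05074 = 0.06023 K/W
Q = ΔT/ΣR = (295.1 K − 263.71 K)/0.06023 = 521 W

Q = 521 W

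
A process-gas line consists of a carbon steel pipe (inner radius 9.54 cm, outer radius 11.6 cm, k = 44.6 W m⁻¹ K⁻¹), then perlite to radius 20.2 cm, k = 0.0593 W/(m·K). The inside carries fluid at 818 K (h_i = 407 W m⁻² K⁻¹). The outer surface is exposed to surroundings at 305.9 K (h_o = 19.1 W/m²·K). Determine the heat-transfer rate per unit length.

Q' = 334 W/m

Resistance network (inner→outer):
  R'_conv,in = 1/(2πr h) = 1/(2π·0.0954·407) = 0.004099 m·K/W
  R'_carbon steel = ln(0.116/0.0954)/(2πk) = 0.1955/(2π·44.6) = 6.977×10^-4 m·K/W
  R'_perlite = ln(0.202/0.116)/(2πk) = 0.5547/(2π·0.0593) = 1.489 m·K/W
  R'_conv,out = 1/(2πr h) = 1/(2π·0.202·19.1) = 0.04125 m·K/W
ΣR = 0.004099 + 6.977×10^-4 + 1.489 + 0.04125 = 1.535 m·K/W
Q' = ΔT/ΣR = (818 K − 305.9 K)/1.535 = 334 W/m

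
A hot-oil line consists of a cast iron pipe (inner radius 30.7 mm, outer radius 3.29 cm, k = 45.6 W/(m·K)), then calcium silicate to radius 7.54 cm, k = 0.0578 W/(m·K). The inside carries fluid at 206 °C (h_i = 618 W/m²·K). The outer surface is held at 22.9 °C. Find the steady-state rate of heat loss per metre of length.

Q' = 79.9 W/m

Series thermal resistances, inner to outer:
  R'_conv,in = 1/(2πr h) = 1/(2π·0.0307·618) = 0.008389 m·K/W
  R'_cast iron = ln(0.0329/0.0307)/(2πk) = 0.06921/(2π·45.6) = 2.416×10^-4 m·K/W
  R'_calcium silicate = ln(0.0754/0.0329)/(2πk) = 0.8293/(2π·0.0578) = 2.284 m·K/W
ΣR = 0.008389 + 2.416×10^-4 + 2.284 = 2.293 m·K/W
Q' = ΔT/ΣR = (206 °C − 22.9 °C)/2.293 = 79.9 W/m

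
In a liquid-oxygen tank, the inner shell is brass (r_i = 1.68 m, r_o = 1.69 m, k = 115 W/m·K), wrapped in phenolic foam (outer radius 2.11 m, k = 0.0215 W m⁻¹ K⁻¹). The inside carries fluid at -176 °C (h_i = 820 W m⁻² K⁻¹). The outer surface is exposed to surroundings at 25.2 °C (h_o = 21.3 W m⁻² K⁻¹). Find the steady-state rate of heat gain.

Q = 461 W

Resistance network (inner→outer):
  R_conv,in = 1/(4πr²h) = 1/(4π·1.68²·820) = 3.438×10^-5 K/W
  R_brass = (1/1.68 − 1/1.69)/(4πk) = 0.003522/(4π·115) = 2.437×10^-6 K/W
  R_phenolic foam = (1/1.69 − 1/2.11)/(4πk) = 0.1178/(4π·0.0215) = 0.4359 K/W
  R_conv,out = 1/(4πr²h) = 1/(4π·2.11²·21.3) = 8.392×10^-4 K/W
ΣR = 3.438×10^-5 + 2.437×10^-6 + 0.4359 + 8.392×10^-4 = 0.4368 K/W
Q = ΔT/ΣR = (-176 °C − 25.2 °C)/0.4368 = -461 W
(Negative Q ⇒ heat flows inward; heat gain = 461 W.)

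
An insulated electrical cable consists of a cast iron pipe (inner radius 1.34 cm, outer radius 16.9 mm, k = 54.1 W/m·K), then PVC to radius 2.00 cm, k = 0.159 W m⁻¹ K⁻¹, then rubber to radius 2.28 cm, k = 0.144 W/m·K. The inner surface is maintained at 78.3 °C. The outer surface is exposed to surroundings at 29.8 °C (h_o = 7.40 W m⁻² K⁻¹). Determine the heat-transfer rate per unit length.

Resistance network (inner→outer):
  R'_cast iron = ln(0.0169/0.0134)/(2πk) = 0.2321/(2π·54.1) = 6.827×10^-4 m·K/W
  R'_PVC = ln(0.0200/0.0169)/(2πk) = 0.1684/(2π·0.159) = 0.1686 m·K/W
  R'_rubber = ln(0.0228/0.0200)/(2πk) = 0.1310/(2π·0.144) = 0.1448 m·K/W
  R'_conv,out = 1/(2πr h) = 1/(2π·0.0228·7.40) = 0.9433 m·K/W
ΣR = 6.827×10^-4 + 0.1686 + 0.1448 + 0.9433 = 1.257 m·K/W
Q' = ΔT/ΣR = (78.3 °C − 29.8 °C)/1.257 = 38.6 W/m

Q' = 38.6 W/m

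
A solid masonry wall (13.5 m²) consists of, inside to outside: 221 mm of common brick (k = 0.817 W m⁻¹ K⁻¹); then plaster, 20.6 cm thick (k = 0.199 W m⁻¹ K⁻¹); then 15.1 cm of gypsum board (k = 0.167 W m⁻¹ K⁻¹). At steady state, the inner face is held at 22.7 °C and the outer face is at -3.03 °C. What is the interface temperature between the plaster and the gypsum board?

T = 7.50 °C

Series thermal resistances, inner to outer:
  R_common brick = L/(kA) = 0.221/(0.817·13.5) = 0.02004 K/W
  R_plaster = L/(kA) = 0.206/(0.199·13.5) = 0.07668 K/W
  R_gypsum board = L/(kA) = 0.151/(0.167·13.5) = 0.06698 K/W
ΣR = 0.02004 + 0.07668 + 0.06698 = 0.1637 K/W
Q = ΔT/ΣR = (22.7 °C − -3.03 °C)/0.1637 = 157.2 W
From the inner boundary to the plaster/gypsum board interface, ΣR_partial = 0.09672 K/W.
T_interface = T_in − Q·ΣR_partial = 22.7 °C − (157.2)(0.09672) = 7.50 °C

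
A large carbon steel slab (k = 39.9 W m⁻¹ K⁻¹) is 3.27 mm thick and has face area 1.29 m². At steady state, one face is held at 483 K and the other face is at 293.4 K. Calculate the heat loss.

Q = 2980 kW

Q = kA·ΔT/L = 39.9 × 1.29 × |483 K − 293.4 K| / 0.00327 = 2.98×10^6 W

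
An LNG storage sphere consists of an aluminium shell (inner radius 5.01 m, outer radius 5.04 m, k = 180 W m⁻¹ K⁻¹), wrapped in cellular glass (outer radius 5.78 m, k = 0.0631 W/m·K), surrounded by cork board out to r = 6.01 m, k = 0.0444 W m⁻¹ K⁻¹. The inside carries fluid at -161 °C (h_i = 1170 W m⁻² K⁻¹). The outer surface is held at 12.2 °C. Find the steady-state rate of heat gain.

Series thermal resistances, inner to outer:
  R_conv,in = 1/(4πr²h) = 1/(4π·5.01²·1170) = 2.710×10^-6 K/W
  R_aluminium = (1/5.01 − 1/5.04)/(4πk) = 0.001188/(4π·180) = 5.253×10^-7 K/W
  R_cellular glass = (1/5.04 − 1/5.78)/(4πk) = 0.02540/(4π·0.0631) = 0.03204 K/W
  R_cork board = (1/5.78 − 1/6.01)/(4πk) = 0.006621/(4π·0.0444) = 0.01187 K/W
ΣR = 2.710×10^-6 + 5.253×10^-7 + 0.03204 + 0.01187 = 0.04391 K/W
Q = ΔT/ΣR = (-161 °C − 12.2 °C)/0.04391 = -3940 W
(Negative Q ⇒ heat flows inward; heat gain = 3940 W.)

Q = 3.94 kW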